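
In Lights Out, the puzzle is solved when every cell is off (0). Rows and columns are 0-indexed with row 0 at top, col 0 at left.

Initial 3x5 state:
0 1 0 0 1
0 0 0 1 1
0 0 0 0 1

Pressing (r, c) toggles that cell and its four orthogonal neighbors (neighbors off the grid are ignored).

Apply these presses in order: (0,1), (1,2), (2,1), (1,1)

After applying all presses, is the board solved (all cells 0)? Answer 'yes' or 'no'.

Answer: no

Derivation:
After press 1 at (0,1):
1 0 1 0 1
0 1 0 1 1
0 0 0 0 1

After press 2 at (1,2):
1 0 0 0 1
0 0 1 0 1
0 0 1 0 1

After press 3 at (2,1):
1 0 0 0 1
0 1 1 0 1
1 1 0 0 1

After press 4 at (1,1):
1 1 0 0 1
1 0 0 0 1
1 0 0 0 1

Lights still on: 7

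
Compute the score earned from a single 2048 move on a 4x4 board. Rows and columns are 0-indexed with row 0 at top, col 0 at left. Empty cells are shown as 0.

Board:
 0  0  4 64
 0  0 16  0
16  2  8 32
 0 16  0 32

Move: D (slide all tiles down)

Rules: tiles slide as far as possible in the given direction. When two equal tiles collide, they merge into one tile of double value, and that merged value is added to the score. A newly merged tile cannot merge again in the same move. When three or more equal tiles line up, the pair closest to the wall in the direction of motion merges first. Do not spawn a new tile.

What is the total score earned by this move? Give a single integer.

Slide down:
col 0: [0, 0, 16, 0] -> [0, 0, 0, 16]  score +0 (running 0)
col 1: [0, 0, 2, 16] -> [0, 0, 2, 16]  score +0 (running 0)
col 2: [4, 16, 8, 0] -> [0, 4, 16, 8]  score +0 (running 0)
col 3: [64, 0, 32, 32] -> [0, 0, 64, 64]  score +64 (running 64)
Board after move:
 0  0  0  0
 0  0  4  0
 0  2 16 64
16 16  8 64

Answer: 64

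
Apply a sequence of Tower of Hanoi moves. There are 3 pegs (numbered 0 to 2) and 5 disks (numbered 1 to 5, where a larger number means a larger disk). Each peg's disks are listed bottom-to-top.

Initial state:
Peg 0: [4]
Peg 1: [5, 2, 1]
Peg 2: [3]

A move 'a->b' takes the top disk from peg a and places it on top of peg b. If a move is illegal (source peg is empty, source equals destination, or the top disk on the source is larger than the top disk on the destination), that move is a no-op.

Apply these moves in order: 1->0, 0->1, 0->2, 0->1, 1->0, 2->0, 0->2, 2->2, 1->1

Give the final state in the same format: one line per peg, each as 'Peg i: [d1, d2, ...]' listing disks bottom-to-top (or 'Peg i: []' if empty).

After move 1 (1->0):
Peg 0: [4, 1]
Peg 1: [5, 2]
Peg 2: [3]

After move 2 (0->1):
Peg 0: [4]
Peg 1: [5, 2, 1]
Peg 2: [3]

After move 3 (0->2):
Peg 0: [4]
Peg 1: [5, 2, 1]
Peg 2: [3]

After move 4 (0->1):
Peg 0: [4]
Peg 1: [5, 2, 1]
Peg 2: [3]

After move 5 (1->0):
Peg 0: [4, 1]
Peg 1: [5, 2]
Peg 2: [3]

After move 6 (2->0):
Peg 0: [4, 1]
Peg 1: [5, 2]
Peg 2: [3]

After move 7 (0->2):
Peg 0: [4]
Peg 1: [5, 2]
Peg 2: [3, 1]

After move 8 (2->2):
Peg 0: [4]
Peg 1: [5, 2]
Peg 2: [3, 1]

After move 9 (1->1):
Peg 0: [4]
Peg 1: [5, 2]
Peg 2: [3, 1]

Answer: Peg 0: [4]
Peg 1: [5, 2]
Peg 2: [3, 1]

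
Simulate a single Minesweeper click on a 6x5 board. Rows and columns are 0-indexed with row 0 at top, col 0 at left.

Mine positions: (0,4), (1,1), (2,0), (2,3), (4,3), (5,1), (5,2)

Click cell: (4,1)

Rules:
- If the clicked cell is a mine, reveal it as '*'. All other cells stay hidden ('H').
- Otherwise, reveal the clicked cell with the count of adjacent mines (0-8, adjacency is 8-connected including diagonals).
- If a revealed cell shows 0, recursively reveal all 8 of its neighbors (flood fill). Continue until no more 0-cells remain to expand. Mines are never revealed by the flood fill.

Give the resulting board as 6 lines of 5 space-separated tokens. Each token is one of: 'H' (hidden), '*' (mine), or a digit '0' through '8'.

H H H H H
H H H H H
H H H H H
H H H H H
H 2 H H H
H H H H H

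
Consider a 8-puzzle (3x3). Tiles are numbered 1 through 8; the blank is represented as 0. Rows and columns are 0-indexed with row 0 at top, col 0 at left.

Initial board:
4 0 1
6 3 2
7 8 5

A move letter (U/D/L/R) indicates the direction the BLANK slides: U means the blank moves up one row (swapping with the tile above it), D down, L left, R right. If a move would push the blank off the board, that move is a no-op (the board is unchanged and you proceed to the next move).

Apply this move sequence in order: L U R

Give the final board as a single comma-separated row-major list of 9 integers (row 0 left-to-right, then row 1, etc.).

After move 1 (L):
0 4 1
6 3 2
7 8 5

After move 2 (U):
0 4 1
6 3 2
7 8 5

After move 3 (R):
4 0 1
6 3 2
7 8 5

Answer: 4, 0, 1, 6, 3, 2, 7, 8, 5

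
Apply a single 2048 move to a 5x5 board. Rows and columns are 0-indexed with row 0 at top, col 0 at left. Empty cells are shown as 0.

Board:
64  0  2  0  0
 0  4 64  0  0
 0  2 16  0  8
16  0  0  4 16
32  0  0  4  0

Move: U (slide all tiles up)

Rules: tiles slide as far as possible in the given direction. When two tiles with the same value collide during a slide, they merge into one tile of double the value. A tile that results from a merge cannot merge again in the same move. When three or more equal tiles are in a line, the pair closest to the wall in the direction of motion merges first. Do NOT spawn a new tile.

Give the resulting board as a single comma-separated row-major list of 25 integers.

Slide up:
col 0: [64, 0, 0, 16, 32] -> [64, 16, 32, 0, 0]
col 1: [0, 4, 2, 0, 0] -> [4, 2, 0, 0, 0]
col 2: [2, 64, 16, 0, 0] -> [2, 64, 16, 0, 0]
col 3: [0, 0, 0, 4, 4] -> [8, 0, 0, 0, 0]
col 4: [0, 0, 8, 16, 0] -> [8, 16, 0, 0, 0]

Answer: 64, 4, 2, 8, 8, 16, 2, 64, 0, 16, 32, 0, 16, 0, 0, 0, 0, 0, 0, 0, 0, 0, 0, 0, 0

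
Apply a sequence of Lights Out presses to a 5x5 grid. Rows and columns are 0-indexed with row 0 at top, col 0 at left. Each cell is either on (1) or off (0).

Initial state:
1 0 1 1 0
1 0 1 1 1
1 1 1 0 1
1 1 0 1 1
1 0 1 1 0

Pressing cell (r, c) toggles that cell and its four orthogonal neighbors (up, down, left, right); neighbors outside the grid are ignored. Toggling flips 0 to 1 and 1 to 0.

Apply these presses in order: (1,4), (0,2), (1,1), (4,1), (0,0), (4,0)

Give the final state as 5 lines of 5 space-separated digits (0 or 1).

Answer: 0 1 0 0 1
1 1 1 0 0
1 0 1 0 0
0 0 0 1 1
1 0 0 1 0

Derivation:
After press 1 at (1,4):
1 0 1 1 1
1 0 1 0 0
1 1 1 0 0
1 1 0 1 1
1 0 1 1 0

After press 2 at (0,2):
1 1 0 0 1
1 0 0 0 0
1 1 1 0 0
1 1 0 1 1
1 0 1 1 0

After press 3 at (1,1):
1 0 0 0 1
0 1 1 0 0
1 0 1 0 0
1 1 0 1 1
1 0 1 1 0

After press 4 at (4,1):
1 0 0 0 1
0 1 1 0 0
1 0 1 0 0
1 0 0 1 1
0 1 0 1 0

After press 5 at (0,0):
0 1 0 0 1
1 1 1 0 0
1 0 1 0 0
1 0 0 1 1
0 1 0 1 0

After press 6 at (4,0):
0 1 0 0 1
1 1 1 0 0
1 0 1 0 0
0 0 0 1 1
1 0 0 1 0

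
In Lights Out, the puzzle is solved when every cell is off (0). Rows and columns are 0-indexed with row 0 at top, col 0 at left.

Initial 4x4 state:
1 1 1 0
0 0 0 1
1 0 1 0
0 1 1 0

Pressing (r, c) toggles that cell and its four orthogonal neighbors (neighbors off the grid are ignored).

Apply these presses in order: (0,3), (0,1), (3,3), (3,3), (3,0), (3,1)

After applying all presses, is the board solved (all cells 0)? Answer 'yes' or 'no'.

After press 1 at (0,3):
1 1 0 1
0 0 0 0
1 0 1 0
0 1 1 0

After press 2 at (0,1):
0 0 1 1
0 1 0 0
1 0 1 0
0 1 1 0

After press 3 at (3,3):
0 0 1 1
0 1 0 0
1 0 1 1
0 1 0 1

After press 4 at (3,3):
0 0 1 1
0 1 0 0
1 0 1 0
0 1 1 0

After press 5 at (3,0):
0 0 1 1
0 1 0 0
0 0 1 0
1 0 1 0

After press 6 at (3,1):
0 0 1 1
0 1 0 0
0 1 1 0
0 1 0 0

Lights still on: 6

Answer: no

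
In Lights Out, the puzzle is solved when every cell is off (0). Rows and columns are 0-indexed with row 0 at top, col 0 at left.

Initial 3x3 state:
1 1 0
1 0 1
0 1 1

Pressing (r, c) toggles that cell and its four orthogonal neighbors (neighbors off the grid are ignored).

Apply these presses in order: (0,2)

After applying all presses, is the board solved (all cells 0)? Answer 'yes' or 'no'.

After press 1 at (0,2):
1 0 1
1 0 0
0 1 1

Lights still on: 5

Answer: no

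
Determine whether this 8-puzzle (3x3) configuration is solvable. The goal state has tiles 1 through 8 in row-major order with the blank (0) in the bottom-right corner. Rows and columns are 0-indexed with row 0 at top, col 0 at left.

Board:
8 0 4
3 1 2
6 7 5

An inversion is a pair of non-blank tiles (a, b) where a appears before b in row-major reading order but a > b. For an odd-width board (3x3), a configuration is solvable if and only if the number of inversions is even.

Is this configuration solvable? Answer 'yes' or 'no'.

Inversions (pairs i<j in row-major order where tile[i] > tile[j] > 0): 14
14 is even, so the puzzle is solvable.

Answer: yes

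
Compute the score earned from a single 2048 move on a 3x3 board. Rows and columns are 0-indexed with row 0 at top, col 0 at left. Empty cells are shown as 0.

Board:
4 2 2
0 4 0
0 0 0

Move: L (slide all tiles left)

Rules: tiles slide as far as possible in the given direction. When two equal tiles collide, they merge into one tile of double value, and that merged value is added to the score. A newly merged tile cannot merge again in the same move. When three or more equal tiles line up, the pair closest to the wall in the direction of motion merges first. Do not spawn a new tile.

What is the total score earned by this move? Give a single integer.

Answer: 4

Derivation:
Slide left:
row 0: [4, 2, 2] -> [4, 4, 0]  score +4 (running 4)
row 1: [0, 4, 0] -> [4, 0, 0]  score +0 (running 4)
row 2: [0, 0, 0] -> [0, 0, 0]  score +0 (running 4)
Board after move:
4 4 0
4 0 0
0 0 0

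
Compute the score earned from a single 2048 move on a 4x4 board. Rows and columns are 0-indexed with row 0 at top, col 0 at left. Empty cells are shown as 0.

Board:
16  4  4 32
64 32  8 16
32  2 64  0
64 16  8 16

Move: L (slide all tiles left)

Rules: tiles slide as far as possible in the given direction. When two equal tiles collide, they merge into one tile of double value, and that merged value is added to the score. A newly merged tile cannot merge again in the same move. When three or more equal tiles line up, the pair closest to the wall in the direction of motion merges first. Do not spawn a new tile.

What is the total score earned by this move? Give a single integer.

Slide left:
row 0: [16, 4, 4, 32] -> [16, 8, 32, 0]  score +8 (running 8)
row 1: [64, 32, 8, 16] -> [64, 32, 8, 16]  score +0 (running 8)
row 2: [32, 2, 64, 0] -> [32, 2, 64, 0]  score +0 (running 8)
row 3: [64, 16, 8, 16] -> [64, 16, 8, 16]  score +0 (running 8)
Board after move:
16  8 32  0
64 32  8 16
32  2 64  0
64 16  8 16

Answer: 8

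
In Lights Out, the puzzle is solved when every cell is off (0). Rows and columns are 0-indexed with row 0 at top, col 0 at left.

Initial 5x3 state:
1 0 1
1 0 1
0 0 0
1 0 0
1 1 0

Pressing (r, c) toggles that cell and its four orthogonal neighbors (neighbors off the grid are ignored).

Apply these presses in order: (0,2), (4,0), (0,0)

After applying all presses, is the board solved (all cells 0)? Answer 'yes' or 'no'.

Answer: yes

Derivation:
After press 1 at (0,2):
1 1 0
1 0 0
0 0 0
1 0 0
1 1 0

After press 2 at (4,0):
1 1 0
1 0 0
0 0 0
0 0 0
0 0 0

After press 3 at (0,0):
0 0 0
0 0 0
0 0 0
0 0 0
0 0 0

Lights still on: 0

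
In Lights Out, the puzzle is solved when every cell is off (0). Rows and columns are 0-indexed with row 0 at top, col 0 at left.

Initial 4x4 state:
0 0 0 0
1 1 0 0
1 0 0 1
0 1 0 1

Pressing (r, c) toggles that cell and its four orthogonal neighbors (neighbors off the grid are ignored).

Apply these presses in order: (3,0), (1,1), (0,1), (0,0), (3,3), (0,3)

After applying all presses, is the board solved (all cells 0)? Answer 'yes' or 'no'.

After press 1 at (3,0):
0 0 0 0
1 1 0 0
0 0 0 1
1 0 0 1

After press 2 at (1,1):
0 1 0 0
0 0 1 0
0 1 0 1
1 0 0 1

After press 3 at (0,1):
1 0 1 0
0 1 1 0
0 1 0 1
1 0 0 1

After press 4 at (0,0):
0 1 1 0
1 1 1 0
0 1 0 1
1 0 0 1

After press 5 at (3,3):
0 1 1 0
1 1 1 0
0 1 0 0
1 0 1 0

After press 6 at (0,3):
0 1 0 1
1 1 1 1
0 1 0 0
1 0 1 0

Lights still on: 9

Answer: no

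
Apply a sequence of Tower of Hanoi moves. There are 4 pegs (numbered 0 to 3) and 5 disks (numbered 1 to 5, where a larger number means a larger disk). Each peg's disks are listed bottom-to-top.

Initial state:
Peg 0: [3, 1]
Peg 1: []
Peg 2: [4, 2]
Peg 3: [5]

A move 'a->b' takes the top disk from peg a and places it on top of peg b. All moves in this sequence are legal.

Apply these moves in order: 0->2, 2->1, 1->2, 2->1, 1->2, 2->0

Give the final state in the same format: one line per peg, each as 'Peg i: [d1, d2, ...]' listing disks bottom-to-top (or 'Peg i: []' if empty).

Answer: Peg 0: [3, 1]
Peg 1: []
Peg 2: [4, 2]
Peg 3: [5]

Derivation:
After move 1 (0->2):
Peg 0: [3]
Peg 1: []
Peg 2: [4, 2, 1]
Peg 3: [5]

After move 2 (2->1):
Peg 0: [3]
Peg 1: [1]
Peg 2: [4, 2]
Peg 3: [5]

After move 3 (1->2):
Peg 0: [3]
Peg 1: []
Peg 2: [4, 2, 1]
Peg 3: [5]

After move 4 (2->1):
Peg 0: [3]
Peg 1: [1]
Peg 2: [4, 2]
Peg 3: [5]

After move 5 (1->2):
Peg 0: [3]
Peg 1: []
Peg 2: [4, 2, 1]
Peg 3: [5]

After move 6 (2->0):
Peg 0: [3, 1]
Peg 1: []
Peg 2: [4, 2]
Peg 3: [5]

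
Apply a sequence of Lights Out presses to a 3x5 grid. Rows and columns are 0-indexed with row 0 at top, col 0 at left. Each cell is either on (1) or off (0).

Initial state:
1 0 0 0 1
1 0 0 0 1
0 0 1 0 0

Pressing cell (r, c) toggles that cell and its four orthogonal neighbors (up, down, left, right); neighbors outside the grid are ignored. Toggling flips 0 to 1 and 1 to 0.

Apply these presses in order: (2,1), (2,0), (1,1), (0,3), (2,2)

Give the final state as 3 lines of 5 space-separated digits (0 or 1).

After press 1 at (2,1):
1 0 0 0 1
1 1 0 0 1
1 1 0 0 0

After press 2 at (2,0):
1 0 0 0 1
0 1 0 0 1
0 0 0 0 0

After press 3 at (1,1):
1 1 0 0 1
1 0 1 0 1
0 1 0 0 0

After press 4 at (0,3):
1 1 1 1 0
1 0 1 1 1
0 1 0 0 0

After press 5 at (2,2):
1 1 1 1 0
1 0 0 1 1
0 0 1 1 0

Answer: 1 1 1 1 0
1 0 0 1 1
0 0 1 1 0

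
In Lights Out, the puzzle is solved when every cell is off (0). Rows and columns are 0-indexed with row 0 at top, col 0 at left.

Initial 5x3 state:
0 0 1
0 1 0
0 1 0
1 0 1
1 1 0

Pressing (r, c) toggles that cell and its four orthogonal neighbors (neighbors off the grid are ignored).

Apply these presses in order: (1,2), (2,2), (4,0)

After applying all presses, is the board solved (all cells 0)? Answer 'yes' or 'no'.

After press 1 at (1,2):
0 0 0
0 0 1
0 1 1
1 0 1
1 1 0

After press 2 at (2,2):
0 0 0
0 0 0
0 0 0
1 0 0
1 1 0

After press 3 at (4,0):
0 0 0
0 0 0
0 0 0
0 0 0
0 0 0

Lights still on: 0

Answer: yes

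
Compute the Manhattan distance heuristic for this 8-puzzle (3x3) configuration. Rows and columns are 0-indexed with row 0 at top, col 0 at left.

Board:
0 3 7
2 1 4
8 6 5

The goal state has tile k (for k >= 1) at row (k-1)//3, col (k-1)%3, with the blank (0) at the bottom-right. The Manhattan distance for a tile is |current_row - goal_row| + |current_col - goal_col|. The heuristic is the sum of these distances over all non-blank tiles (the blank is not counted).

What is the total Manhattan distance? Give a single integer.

Tile 3: at (0,1), goal (0,2), distance |0-0|+|1-2| = 1
Tile 7: at (0,2), goal (2,0), distance |0-2|+|2-0| = 4
Tile 2: at (1,0), goal (0,1), distance |1-0|+|0-1| = 2
Tile 1: at (1,1), goal (0,0), distance |1-0|+|1-0| = 2
Tile 4: at (1,2), goal (1,0), distance |1-1|+|2-0| = 2
Tile 8: at (2,0), goal (2,1), distance |2-2|+|0-1| = 1
Tile 6: at (2,1), goal (1,2), distance |2-1|+|1-2| = 2
Tile 5: at (2,2), goal (1,1), distance |2-1|+|2-1| = 2
Sum: 1 + 4 + 2 + 2 + 2 + 1 + 2 + 2 = 16

Answer: 16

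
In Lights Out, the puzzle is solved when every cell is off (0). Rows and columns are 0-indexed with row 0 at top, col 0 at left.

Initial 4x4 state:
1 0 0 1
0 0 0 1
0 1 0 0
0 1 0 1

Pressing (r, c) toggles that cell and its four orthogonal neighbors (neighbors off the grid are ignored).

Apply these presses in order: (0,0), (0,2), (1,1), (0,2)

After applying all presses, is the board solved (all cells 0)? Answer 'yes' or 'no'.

Answer: no

Derivation:
After press 1 at (0,0):
0 1 0 1
1 0 0 1
0 1 0 0
0 1 0 1

After press 2 at (0,2):
0 0 1 0
1 0 1 1
0 1 0 0
0 1 0 1

After press 3 at (1,1):
0 1 1 0
0 1 0 1
0 0 0 0
0 1 0 1

After press 4 at (0,2):
0 0 0 1
0 1 1 1
0 0 0 0
0 1 0 1

Lights still on: 6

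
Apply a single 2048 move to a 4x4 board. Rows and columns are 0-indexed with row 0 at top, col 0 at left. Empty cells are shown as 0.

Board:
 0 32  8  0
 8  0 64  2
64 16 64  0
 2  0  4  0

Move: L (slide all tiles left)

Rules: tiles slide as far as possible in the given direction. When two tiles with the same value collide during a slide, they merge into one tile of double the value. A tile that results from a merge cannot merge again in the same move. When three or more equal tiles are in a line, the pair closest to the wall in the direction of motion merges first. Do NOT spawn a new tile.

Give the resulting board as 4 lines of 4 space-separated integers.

Slide left:
row 0: [0, 32, 8, 0] -> [32, 8, 0, 0]
row 1: [8, 0, 64, 2] -> [8, 64, 2, 0]
row 2: [64, 16, 64, 0] -> [64, 16, 64, 0]
row 3: [2, 0, 4, 0] -> [2, 4, 0, 0]

Answer: 32  8  0  0
 8 64  2  0
64 16 64  0
 2  4  0  0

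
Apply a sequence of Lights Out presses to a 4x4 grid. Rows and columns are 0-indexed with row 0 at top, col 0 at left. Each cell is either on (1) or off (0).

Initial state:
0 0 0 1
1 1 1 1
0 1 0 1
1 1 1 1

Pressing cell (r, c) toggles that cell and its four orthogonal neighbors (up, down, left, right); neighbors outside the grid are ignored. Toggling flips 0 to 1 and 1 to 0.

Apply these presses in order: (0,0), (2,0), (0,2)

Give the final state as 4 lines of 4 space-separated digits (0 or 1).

Answer: 1 0 1 0
1 1 0 1
1 0 0 1
0 1 1 1

Derivation:
After press 1 at (0,0):
1 1 0 1
0 1 1 1
0 1 0 1
1 1 1 1

After press 2 at (2,0):
1 1 0 1
1 1 1 1
1 0 0 1
0 1 1 1

After press 3 at (0,2):
1 0 1 0
1 1 0 1
1 0 0 1
0 1 1 1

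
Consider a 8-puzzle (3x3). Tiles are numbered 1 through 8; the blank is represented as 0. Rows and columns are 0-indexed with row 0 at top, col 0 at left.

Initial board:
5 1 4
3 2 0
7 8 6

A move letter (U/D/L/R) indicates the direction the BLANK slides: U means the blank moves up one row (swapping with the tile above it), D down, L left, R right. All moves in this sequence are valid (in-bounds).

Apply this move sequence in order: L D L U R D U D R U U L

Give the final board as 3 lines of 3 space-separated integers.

Answer: 5 0 1
8 7 4
3 6 2

Derivation:
After move 1 (L):
5 1 4
3 0 2
7 8 6

After move 2 (D):
5 1 4
3 8 2
7 0 6

After move 3 (L):
5 1 4
3 8 2
0 7 6

After move 4 (U):
5 1 4
0 8 2
3 7 6

After move 5 (R):
5 1 4
8 0 2
3 7 6

After move 6 (D):
5 1 4
8 7 2
3 0 6

After move 7 (U):
5 1 4
8 0 2
3 7 6

After move 8 (D):
5 1 4
8 7 2
3 0 6

After move 9 (R):
5 1 4
8 7 2
3 6 0

After move 10 (U):
5 1 4
8 7 0
3 6 2

After move 11 (U):
5 1 0
8 7 4
3 6 2

After move 12 (L):
5 0 1
8 7 4
3 6 2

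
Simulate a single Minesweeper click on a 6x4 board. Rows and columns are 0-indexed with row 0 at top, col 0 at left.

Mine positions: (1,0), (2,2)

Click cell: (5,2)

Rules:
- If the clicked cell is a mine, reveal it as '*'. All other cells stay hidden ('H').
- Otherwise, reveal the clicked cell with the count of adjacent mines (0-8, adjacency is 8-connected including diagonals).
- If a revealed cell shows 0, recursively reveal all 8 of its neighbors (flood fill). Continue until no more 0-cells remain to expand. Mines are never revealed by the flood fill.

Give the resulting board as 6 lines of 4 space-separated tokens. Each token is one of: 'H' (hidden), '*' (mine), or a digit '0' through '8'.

H H H H
H H H H
1 2 H H
0 1 1 1
0 0 0 0
0 0 0 0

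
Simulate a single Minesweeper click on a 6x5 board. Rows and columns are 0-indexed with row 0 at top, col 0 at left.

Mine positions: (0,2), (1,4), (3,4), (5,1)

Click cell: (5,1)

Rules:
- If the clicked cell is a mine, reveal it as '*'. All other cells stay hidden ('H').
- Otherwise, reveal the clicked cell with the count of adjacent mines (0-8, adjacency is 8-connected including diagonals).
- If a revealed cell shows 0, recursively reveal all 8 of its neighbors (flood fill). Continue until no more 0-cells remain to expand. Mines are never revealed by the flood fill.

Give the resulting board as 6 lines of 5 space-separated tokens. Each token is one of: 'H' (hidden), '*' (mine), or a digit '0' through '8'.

H H H H H
H H H H H
H H H H H
H H H H H
H H H H H
H * H H H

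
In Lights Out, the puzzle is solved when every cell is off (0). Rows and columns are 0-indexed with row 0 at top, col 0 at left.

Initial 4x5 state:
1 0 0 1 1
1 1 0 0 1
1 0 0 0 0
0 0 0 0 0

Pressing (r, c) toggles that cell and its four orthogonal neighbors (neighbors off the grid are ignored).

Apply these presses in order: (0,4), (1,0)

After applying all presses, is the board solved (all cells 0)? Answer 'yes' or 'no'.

Answer: yes

Derivation:
After press 1 at (0,4):
1 0 0 0 0
1 1 0 0 0
1 0 0 0 0
0 0 0 0 0

After press 2 at (1,0):
0 0 0 0 0
0 0 0 0 0
0 0 0 0 0
0 0 0 0 0

Lights still on: 0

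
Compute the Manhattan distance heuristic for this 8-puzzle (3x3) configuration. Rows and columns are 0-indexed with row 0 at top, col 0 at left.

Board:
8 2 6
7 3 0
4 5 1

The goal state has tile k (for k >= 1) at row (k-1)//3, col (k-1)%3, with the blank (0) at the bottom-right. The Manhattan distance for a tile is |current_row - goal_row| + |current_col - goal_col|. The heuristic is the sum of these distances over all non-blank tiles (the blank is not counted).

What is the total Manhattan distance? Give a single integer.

Answer: 13

Derivation:
Tile 8: at (0,0), goal (2,1), distance |0-2|+|0-1| = 3
Tile 2: at (0,1), goal (0,1), distance |0-0|+|1-1| = 0
Tile 6: at (0,2), goal (1,2), distance |0-1|+|2-2| = 1
Tile 7: at (1,0), goal (2,0), distance |1-2|+|0-0| = 1
Tile 3: at (1,1), goal (0,2), distance |1-0|+|1-2| = 2
Tile 4: at (2,0), goal (1,0), distance |2-1|+|0-0| = 1
Tile 5: at (2,1), goal (1,1), distance |2-1|+|1-1| = 1
Tile 1: at (2,2), goal (0,0), distance |2-0|+|2-0| = 4
Sum: 3 + 0 + 1 + 1 + 2 + 1 + 1 + 4 = 13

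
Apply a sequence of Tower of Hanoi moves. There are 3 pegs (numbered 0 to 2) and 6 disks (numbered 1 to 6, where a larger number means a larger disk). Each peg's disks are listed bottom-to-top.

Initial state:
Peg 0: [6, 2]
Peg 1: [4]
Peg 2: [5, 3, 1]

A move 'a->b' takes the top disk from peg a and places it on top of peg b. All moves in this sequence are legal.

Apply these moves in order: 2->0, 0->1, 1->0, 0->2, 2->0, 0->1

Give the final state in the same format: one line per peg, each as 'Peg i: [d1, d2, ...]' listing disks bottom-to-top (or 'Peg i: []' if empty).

After move 1 (2->0):
Peg 0: [6, 2, 1]
Peg 1: [4]
Peg 2: [5, 3]

After move 2 (0->1):
Peg 0: [6, 2]
Peg 1: [4, 1]
Peg 2: [5, 3]

After move 3 (1->0):
Peg 0: [6, 2, 1]
Peg 1: [4]
Peg 2: [5, 3]

After move 4 (0->2):
Peg 0: [6, 2]
Peg 1: [4]
Peg 2: [5, 3, 1]

After move 5 (2->0):
Peg 0: [6, 2, 1]
Peg 1: [4]
Peg 2: [5, 3]

After move 6 (0->1):
Peg 0: [6, 2]
Peg 1: [4, 1]
Peg 2: [5, 3]

Answer: Peg 0: [6, 2]
Peg 1: [4, 1]
Peg 2: [5, 3]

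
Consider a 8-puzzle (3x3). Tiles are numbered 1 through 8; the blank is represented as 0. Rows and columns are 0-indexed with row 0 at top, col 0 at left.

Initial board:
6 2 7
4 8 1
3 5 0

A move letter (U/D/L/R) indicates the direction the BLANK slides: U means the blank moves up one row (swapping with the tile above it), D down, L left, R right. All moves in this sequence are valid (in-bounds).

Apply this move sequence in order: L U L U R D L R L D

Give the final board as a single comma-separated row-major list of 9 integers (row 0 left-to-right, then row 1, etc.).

Answer: 2, 4, 7, 3, 6, 1, 0, 8, 5

Derivation:
After move 1 (L):
6 2 7
4 8 1
3 0 5

After move 2 (U):
6 2 7
4 0 1
3 8 5

After move 3 (L):
6 2 7
0 4 1
3 8 5

After move 4 (U):
0 2 7
6 4 1
3 8 5

After move 5 (R):
2 0 7
6 4 1
3 8 5

After move 6 (D):
2 4 7
6 0 1
3 8 5

After move 7 (L):
2 4 7
0 6 1
3 8 5

After move 8 (R):
2 4 7
6 0 1
3 8 5

After move 9 (L):
2 4 7
0 6 1
3 8 5

After move 10 (D):
2 4 7
3 6 1
0 8 5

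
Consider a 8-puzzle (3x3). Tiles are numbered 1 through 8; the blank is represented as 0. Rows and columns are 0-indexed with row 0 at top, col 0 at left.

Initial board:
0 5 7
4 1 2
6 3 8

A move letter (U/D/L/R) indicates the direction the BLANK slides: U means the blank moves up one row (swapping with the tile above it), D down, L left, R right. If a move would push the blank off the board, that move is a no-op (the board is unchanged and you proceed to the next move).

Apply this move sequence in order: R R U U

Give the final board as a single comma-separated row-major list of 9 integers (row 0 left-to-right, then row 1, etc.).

Answer: 5, 7, 0, 4, 1, 2, 6, 3, 8

Derivation:
After move 1 (R):
5 0 7
4 1 2
6 3 8

After move 2 (R):
5 7 0
4 1 2
6 3 8

After move 3 (U):
5 7 0
4 1 2
6 3 8

After move 4 (U):
5 7 0
4 1 2
6 3 8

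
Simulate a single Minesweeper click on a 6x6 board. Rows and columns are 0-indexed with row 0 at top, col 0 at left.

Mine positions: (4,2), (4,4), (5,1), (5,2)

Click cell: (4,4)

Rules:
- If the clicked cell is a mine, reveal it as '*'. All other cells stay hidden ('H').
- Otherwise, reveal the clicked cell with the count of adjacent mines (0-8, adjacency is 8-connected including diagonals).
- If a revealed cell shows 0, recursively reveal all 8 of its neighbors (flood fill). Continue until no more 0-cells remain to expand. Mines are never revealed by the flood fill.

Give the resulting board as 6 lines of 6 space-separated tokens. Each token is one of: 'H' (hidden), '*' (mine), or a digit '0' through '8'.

H H H H H H
H H H H H H
H H H H H H
H H H H H H
H H H H * H
H H H H H H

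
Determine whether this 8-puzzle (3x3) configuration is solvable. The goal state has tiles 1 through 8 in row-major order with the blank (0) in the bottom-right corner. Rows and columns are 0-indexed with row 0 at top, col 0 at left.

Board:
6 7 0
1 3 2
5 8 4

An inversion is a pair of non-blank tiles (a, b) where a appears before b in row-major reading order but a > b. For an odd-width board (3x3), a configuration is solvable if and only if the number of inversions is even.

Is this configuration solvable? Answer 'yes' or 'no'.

Inversions (pairs i<j in row-major order where tile[i] > tile[j] > 0): 13
13 is odd, so the puzzle is not solvable.

Answer: no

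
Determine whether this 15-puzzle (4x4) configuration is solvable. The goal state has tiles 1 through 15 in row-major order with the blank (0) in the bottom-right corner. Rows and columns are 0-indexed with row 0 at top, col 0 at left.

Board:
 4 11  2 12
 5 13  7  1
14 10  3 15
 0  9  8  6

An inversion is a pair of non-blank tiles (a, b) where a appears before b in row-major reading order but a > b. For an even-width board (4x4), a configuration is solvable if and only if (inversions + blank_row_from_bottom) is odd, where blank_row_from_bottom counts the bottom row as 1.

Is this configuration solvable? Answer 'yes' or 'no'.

Answer: yes

Derivation:
Inversions: 48
Blank is in row 3 (0-indexed from top), which is row 1 counting from the bottom (bottom = 1).
48 + 1 = 49, which is odd, so the puzzle is solvable.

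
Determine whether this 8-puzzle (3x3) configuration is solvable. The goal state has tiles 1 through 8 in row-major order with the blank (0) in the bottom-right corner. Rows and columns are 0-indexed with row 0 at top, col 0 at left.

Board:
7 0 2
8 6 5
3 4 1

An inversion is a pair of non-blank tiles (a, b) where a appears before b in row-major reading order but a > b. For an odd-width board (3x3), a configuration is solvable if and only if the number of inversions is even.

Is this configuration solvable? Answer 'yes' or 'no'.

Answer: no

Derivation:
Inversions (pairs i<j in row-major order where tile[i] > tile[j] > 0): 21
21 is odd, so the puzzle is not solvable.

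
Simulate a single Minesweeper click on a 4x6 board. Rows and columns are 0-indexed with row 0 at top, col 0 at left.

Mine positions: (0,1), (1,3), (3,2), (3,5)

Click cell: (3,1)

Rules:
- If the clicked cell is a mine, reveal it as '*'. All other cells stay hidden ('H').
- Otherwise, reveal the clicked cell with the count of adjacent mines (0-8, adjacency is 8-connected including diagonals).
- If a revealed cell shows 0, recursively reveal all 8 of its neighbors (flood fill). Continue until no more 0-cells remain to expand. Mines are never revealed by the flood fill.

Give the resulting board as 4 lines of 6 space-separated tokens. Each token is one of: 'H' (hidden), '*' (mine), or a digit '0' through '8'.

H H H H H H
H H H H H H
H H H H H H
H 1 H H H H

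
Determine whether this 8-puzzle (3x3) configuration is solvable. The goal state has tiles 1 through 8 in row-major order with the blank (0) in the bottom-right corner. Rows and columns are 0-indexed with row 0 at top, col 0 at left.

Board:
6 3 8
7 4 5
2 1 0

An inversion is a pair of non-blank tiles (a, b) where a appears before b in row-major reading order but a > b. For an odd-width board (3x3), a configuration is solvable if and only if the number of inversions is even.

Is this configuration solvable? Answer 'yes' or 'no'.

Inversions (pairs i<j in row-major order where tile[i] > tile[j] > 0): 21
21 is odd, so the puzzle is not solvable.

Answer: no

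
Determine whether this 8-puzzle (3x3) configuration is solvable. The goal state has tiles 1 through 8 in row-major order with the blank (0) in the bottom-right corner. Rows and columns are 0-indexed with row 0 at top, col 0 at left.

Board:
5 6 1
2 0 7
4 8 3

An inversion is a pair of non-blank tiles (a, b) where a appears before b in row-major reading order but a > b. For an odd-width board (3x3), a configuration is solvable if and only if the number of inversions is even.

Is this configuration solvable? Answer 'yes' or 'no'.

Inversions (pairs i<j in row-major order where tile[i] > tile[j] > 0): 12
12 is even, so the puzzle is solvable.

Answer: yes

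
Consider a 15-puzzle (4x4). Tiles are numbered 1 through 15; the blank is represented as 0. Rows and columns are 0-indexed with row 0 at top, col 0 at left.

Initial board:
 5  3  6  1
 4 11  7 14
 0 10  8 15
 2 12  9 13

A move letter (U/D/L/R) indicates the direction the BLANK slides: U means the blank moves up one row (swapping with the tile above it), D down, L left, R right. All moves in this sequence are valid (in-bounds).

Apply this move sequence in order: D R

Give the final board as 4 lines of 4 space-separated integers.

After move 1 (D):
 5  3  6  1
 4 11  7 14
 2 10  8 15
 0 12  9 13

After move 2 (R):
 5  3  6  1
 4 11  7 14
 2 10  8 15
12  0  9 13

Answer:  5  3  6  1
 4 11  7 14
 2 10  8 15
12  0  9 13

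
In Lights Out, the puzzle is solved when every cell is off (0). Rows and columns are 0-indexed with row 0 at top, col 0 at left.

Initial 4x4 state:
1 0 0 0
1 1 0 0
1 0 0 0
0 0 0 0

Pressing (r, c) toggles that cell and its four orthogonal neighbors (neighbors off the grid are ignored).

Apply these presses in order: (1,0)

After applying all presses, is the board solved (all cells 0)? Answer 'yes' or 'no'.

Answer: yes

Derivation:
After press 1 at (1,0):
0 0 0 0
0 0 0 0
0 0 0 0
0 0 0 0

Lights still on: 0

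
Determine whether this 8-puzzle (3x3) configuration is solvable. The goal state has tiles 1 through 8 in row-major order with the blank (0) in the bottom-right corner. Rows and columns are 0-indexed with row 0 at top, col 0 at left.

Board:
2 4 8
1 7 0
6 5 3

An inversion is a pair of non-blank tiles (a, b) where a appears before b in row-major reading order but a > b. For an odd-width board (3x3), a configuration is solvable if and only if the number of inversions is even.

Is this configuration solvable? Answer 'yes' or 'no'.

Inversions (pairs i<j in row-major order where tile[i] > tile[j] > 0): 14
14 is even, so the puzzle is solvable.

Answer: yes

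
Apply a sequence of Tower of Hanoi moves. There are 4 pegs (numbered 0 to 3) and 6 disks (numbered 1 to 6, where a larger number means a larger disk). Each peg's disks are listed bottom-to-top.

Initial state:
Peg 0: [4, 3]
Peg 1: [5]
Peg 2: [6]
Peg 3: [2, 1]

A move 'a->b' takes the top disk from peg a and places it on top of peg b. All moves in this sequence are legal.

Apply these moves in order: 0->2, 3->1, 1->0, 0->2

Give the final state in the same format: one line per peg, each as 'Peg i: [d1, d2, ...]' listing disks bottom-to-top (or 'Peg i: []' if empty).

After move 1 (0->2):
Peg 0: [4]
Peg 1: [5]
Peg 2: [6, 3]
Peg 3: [2, 1]

After move 2 (3->1):
Peg 0: [4]
Peg 1: [5, 1]
Peg 2: [6, 3]
Peg 3: [2]

After move 3 (1->0):
Peg 0: [4, 1]
Peg 1: [5]
Peg 2: [6, 3]
Peg 3: [2]

After move 4 (0->2):
Peg 0: [4]
Peg 1: [5]
Peg 2: [6, 3, 1]
Peg 3: [2]

Answer: Peg 0: [4]
Peg 1: [5]
Peg 2: [6, 3, 1]
Peg 3: [2]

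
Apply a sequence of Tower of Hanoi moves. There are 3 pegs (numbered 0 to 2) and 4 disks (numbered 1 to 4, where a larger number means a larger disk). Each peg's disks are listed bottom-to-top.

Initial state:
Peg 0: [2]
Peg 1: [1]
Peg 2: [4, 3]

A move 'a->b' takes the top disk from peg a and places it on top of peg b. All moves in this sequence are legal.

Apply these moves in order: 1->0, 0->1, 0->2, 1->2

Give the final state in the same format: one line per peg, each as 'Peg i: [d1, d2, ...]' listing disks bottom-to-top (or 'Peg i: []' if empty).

After move 1 (1->0):
Peg 0: [2, 1]
Peg 1: []
Peg 2: [4, 3]

After move 2 (0->1):
Peg 0: [2]
Peg 1: [1]
Peg 2: [4, 3]

After move 3 (0->2):
Peg 0: []
Peg 1: [1]
Peg 2: [4, 3, 2]

After move 4 (1->2):
Peg 0: []
Peg 1: []
Peg 2: [4, 3, 2, 1]

Answer: Peg 0: []
Peg 1: []
Peg 2: [4, 3, 2, 1]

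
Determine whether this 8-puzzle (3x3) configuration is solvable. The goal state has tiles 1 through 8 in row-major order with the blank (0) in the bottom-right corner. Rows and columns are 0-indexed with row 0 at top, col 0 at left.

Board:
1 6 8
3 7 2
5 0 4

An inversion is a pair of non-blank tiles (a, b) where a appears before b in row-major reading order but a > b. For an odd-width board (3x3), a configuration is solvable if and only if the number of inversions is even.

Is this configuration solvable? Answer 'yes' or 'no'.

Inversions (pairs i<j in row-major order where tile[i] > tile[j] > 0): 14
14 is even, so the puzzle is solvable.

Answer: yes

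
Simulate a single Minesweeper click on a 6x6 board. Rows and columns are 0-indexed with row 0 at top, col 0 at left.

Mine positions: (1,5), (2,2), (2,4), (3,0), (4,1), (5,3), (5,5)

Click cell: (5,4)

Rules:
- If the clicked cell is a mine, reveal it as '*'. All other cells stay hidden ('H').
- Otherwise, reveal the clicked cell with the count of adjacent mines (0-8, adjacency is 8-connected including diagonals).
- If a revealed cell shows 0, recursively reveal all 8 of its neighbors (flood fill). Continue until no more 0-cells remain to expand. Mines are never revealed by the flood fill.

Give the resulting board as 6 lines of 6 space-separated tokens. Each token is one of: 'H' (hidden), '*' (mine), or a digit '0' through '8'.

H H H H H H
H H H H H H
H H H H H H
H H H H H H
H H H H H H
H H H H 2 H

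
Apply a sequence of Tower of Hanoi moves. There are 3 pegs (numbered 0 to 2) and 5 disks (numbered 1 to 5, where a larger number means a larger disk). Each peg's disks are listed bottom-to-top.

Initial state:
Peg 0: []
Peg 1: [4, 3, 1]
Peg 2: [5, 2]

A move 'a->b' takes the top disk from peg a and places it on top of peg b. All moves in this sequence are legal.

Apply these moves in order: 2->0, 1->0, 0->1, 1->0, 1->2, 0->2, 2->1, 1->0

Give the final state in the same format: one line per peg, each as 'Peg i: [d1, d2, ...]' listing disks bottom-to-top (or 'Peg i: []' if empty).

After move 1 (2->0):
Peg 0: [2]
Peg 1: [4, 3, 1]
Peg 2: [5]

After move 2 (1->0):
Peg 0: [2, 1]
Peg 1: [4, 3]
Peg 2: [5]

After move 3 (0->1):
Peg 0: [2]
Peg 1: [4, 3, 1]
Peg 2: [5]

After move 4 (1->0):
Peg 0: [2, 1]
Peg 1: [4, 3]
Peg 2: [5]

After move 5 (1->2):
Peg 0: [2, 1]
Peg 1: [4]
Peg 2: [5, 3]

After move 6 (0->2):
Peg 0: [2]
Peg 1: [4]
Peg 2: [5, 3, 1]

After move 7 (2->1):
Peg 0: [2]
Peg 1: [4, 1]
Peg 2: [5, 3]

After move 8 (1->0):
Peg 0: [2, 1]
Peg 1: [4]
Peg 2: [5, 3]

Answer: Peg 0: [2, 1]
Peg 1: [4]
Peg 2: [5, 3]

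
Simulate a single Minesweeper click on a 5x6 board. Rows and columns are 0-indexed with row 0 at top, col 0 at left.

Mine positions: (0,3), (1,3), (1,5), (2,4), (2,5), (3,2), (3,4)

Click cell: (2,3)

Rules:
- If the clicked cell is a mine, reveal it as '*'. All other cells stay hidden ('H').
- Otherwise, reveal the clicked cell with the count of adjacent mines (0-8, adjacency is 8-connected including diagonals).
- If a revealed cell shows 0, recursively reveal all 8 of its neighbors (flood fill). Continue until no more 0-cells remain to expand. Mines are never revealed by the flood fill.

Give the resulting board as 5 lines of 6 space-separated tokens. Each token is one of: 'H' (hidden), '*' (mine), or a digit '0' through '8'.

H H H H H H
H H H H H H
H H H 4 H H
H H H H H H
H H H H H H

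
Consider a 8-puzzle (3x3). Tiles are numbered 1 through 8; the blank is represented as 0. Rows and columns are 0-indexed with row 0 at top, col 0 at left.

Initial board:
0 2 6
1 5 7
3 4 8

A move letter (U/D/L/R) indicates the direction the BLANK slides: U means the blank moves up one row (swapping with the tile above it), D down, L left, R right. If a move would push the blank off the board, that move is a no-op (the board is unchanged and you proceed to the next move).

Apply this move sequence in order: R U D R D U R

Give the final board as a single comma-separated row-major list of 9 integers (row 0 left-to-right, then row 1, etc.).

After move 1 (R):
2 0 6
1 5 7
3 4 8

After move 2 (U):
2 0 6
1 5 7
3 4 8

After move 3 (D):
2 5 6
1 0 7
3 4 8

After move 4 (R):
2 5 6
1 7 0
3 4 8

After move 5 (D):
2 5 6
1 7 8
3 4 0

After move 6 (U):
2 5 6
1 7 0
3 4 8

After move 7 (R):
2 5 6
1 7 0
3 4 8

Answer: 2, 5, 6, 1, 7, 0, 3, 4, 8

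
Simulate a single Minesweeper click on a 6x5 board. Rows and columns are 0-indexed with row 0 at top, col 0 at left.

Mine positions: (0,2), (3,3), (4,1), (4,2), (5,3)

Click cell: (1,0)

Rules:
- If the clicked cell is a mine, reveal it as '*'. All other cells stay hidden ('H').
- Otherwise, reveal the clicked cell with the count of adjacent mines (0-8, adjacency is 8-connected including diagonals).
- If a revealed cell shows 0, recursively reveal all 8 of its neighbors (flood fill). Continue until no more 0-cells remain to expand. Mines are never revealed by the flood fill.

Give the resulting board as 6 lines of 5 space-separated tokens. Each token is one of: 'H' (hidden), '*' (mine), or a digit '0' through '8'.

0 1 H H H
0 1 1 H H
0 0 1 H H
1 2 3 H H
H H H H H
H H H H H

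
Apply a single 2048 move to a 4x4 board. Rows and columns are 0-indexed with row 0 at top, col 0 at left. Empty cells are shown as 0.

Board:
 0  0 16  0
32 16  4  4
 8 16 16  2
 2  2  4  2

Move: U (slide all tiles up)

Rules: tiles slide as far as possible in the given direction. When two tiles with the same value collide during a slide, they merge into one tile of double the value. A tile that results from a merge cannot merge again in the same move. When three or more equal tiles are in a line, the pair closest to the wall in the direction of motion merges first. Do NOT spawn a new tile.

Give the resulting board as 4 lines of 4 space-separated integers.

Answer: 32 32 16  4
 8  2  4  4
 2  0 16  0
 0  0  4  0

Derivation:
Slide up:
col 0: [0, 32, 8, 2] -> [32, 8, 2, 0]
col 1: [0, 16, 16, 2] -> [32, 2, 0, 0]
col 2: [16, 4, 16, 4] -> [16, 4, 16, 4]
col 3: [0, 4, 2, 2] -> [4, 4, 0, 0]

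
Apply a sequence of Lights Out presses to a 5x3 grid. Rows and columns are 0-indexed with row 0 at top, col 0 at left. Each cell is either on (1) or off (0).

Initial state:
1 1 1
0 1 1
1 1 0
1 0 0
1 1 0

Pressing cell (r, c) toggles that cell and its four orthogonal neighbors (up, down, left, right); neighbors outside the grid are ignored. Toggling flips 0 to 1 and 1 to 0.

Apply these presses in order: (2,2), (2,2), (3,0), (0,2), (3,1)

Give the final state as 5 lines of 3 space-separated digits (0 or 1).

Answer: 1 0 0
0 1 0
0 0 0
1 0 1
0 0 0

Derivation:
After press 1 at (2,2):
1 1 1
0 1 0
1 0 1
1 0 1
1 1 0

After press 2 at (2,2):
1 1 1
0 1 1
1 1 0
1 0 0
1 1 0

After press 3 at (3,0):
1 1 1
0 1 1
0 1 0
0 1 0
0 1 0

After press 4 at (0,2):
1 0 0
0 1 0
0 1 0
0 1 0
0 1 0

After press 5 at (3,1):
1 0 0
0 1 0
0 0 0
1 0 1
0 0 0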